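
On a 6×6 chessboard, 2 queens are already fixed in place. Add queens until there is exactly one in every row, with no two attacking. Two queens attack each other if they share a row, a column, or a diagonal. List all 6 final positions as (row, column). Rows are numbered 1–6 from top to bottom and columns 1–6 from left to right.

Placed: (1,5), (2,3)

Row 3: attacked by (1,5)→{3,5}; (2,3)→{2,3,4}. Safe: 1, 6. Place at column 1.
Row 4: attacked by (1,5)→{2,5}; (2,3)→{1,3,5}; (3,1)→{1,2}. Safe: 4, 6. Place at column 6.
Row 5: attacked by (1,5)→{1,5}; (2,3)→{3,6}; (3,1)→{1,3}; (4,6)→{5,6}. Safe: 2, 4. Place at column 4.
Row 6: attacked by (1,5)→{5}; (2,3)→{3}; (3,1)→{1,4}; (4,6)→{4,6}; (5,4)→{3,4,5}. Safe: 2. Place at column 2.
Columns [5, 3, 1, 6, 4, 2], r−c [-4, -1, 2, -2, 1, 4], r+c [6, 5, 4, 10, 9, 8] are all distinct, so no two queens attack.

(1,5) (2,3) (3,1) (4,6) (5,4) (6,2)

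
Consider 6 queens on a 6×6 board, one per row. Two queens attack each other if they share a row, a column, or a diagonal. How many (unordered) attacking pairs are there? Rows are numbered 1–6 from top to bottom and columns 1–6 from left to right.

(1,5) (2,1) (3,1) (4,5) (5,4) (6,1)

6

Same column: (1,5)–(4,5) (column 5); (2,1)–(3,1) (column 1); (2,1)–(6,1) (column 1); (3,1)–(6,1) (column 1).
Same diagonal: (2,1)–(5,4) (|2−5| = |1−4| = 3); (4,5)–(5,4) (|4−5| = |5−4| = 1).
Total attacking pairs: 6.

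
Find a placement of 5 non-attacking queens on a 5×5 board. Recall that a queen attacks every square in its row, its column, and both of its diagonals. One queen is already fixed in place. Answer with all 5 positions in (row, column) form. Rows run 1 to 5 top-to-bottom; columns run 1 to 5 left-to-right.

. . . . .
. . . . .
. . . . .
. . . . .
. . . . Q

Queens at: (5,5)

Row 1: attacked by (5,5)→{1,5}. Safe: 2, 3, 4. Place at column 3.
Row 2: attacked by (1,3)→{2,3,4}; (5,5)→{2,5}. Safe: 1. Place at column 1.
Row 3: attacked by (1,3)→{1,3,5}; (2,1)→{1,2}; (5,5)→{3,5}. Safe: 4. Place at column 4.
Row 4: attacked by (1,3)→{3}; (2,1)→{1,3}; (3,4)→{3,4,5}; (5,5)→{4,5}. Safe: 2. Place at column 2.
Columns [3, 1, 4, 2, 5], r−c [-2, 1, -1, 2, 0], r+c [4, 3, 7, 6, 10] are all distinct, so no two queens attack.

(1,3) (2,1) (3,4) (4,2) (5,5)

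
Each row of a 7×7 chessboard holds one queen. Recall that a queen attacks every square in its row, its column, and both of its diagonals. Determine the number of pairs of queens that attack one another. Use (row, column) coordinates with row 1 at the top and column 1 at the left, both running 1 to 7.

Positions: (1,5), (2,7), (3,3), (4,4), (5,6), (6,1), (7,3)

3

Same column: (3,3)–(7,3) (column 3).
Same diagonal: (1,5)–(3,3) (|1−3| = |5−3| = 2); (3,3)–(4,4) (|3−4| = |3−4| = 1).
Total attacking pairs: 3.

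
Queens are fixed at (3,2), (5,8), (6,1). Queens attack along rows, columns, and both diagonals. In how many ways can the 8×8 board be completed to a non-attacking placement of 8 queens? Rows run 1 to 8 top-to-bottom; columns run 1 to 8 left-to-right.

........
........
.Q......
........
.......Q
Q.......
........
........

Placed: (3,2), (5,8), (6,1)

3

Branch on row 1: col 3 → 1; col 5 → 1; col 7 → 1.
Sum: 1 + 1 + 1 = 3.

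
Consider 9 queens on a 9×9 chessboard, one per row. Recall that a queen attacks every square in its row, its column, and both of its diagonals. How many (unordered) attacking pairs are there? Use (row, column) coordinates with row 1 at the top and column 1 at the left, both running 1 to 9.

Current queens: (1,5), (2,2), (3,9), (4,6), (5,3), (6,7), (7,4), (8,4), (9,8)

Same column: (7,4)–(8,4) (column 4).
Same diagonal: (3,9)–(8,4) (|3−8| = |9−4| = 5).
Total attacking pairs: 2.

2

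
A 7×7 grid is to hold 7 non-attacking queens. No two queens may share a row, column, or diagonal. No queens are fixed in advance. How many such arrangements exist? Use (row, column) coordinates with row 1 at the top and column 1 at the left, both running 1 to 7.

40

Branch on row 1: col 1 → 4; col 2 → 7; col 3 → 6; col 4 → 6; col 5 → 6; col 6 → 7; col 7 → 4.
Sum: 4 + 7 + 6 + 6 + 6 + 7 + 4 = 40.
(This is the classic 7-queens count.)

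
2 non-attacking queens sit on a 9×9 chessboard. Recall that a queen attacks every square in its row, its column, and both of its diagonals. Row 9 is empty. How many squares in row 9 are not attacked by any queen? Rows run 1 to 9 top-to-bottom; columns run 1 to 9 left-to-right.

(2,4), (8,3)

6

(2,4) attacks row 9 at column 4.
(8,3) attacks row 9 at column 3 and diagonals 2, 4.
Attacked columns: {2, 3, 4}. Safe: {1, 5, 6, 7, 8, 9}.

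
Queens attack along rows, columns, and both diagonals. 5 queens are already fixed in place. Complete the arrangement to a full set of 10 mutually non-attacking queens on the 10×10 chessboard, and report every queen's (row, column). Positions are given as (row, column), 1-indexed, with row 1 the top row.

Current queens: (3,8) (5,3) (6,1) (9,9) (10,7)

(1,4) (2,10) (3,8) (4,5) (5,3) (6,1) (7,6) (8,2) (9,9) (10,7)

Row 1: attacked by (3,8)→{6,8,10}; (5,3)→{3,7}; (6,1)→{1,6}; (9,9)→{1,9}; (10,7)→{7}. Safe: 2, 4, 5. Place at column 4.
Row 2: attacked by (1,4)→{3,4,5}; (3,8)→{7,8,9}; (5,3)→{3,6}; (6,1)→{1,5}; (9,9)→{2,9}; (10,7)→{7}. Safe: 10. Place at column 10.
Row 4: attacked by (1,4)→{1,4,7}; (2,10)→{8,10}; (3,8)→{7,8,9}; (5,3)→{2,3,4}; (6,1)→{1,3}; (9,9)→{4,9}; (10,7)→{1,7}. Safe: 5, 6. Place at column 5.
Row 7: attacked by (1,4)→{4,10}; (2,10)→{5,10}; (3,8)→{4,8}; (4,5)→{2,5,8}; (5,3)→{1,3,5}; (6,1)→{1,2}; (9,9)→{7,9}; (10,7)→{4,7,10}. Safe: 6. Place at column 6.
Row 8: attacked by (1,4)→{4}; (2,10)→{4,10}; (3,8)→{3,8}; (4,5)→{1,5,9}; (5,3)→{3,6}; (6,1)→{1,3}; (7,6)→{5,6,7}; (9,9)→{8,9,10}; (10,7)→{5,7,9}. Safe: 2. Place at column 2.
Columns [4, 10, 8, 5, 3, 1, 6, 2, 9, 7], r−c [-3, -8, -5, -1, 2, 5, 1, 6, 0, 3], r+c [5, 12, 11, 9, 8, 7, 13, 10, 18, 17] are all distinct, so no two queens attack.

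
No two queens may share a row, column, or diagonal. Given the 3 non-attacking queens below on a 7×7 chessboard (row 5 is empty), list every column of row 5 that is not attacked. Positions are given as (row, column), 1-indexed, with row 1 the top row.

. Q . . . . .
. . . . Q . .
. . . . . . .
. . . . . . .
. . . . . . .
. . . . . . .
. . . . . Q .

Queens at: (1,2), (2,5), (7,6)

columns 1, 3, 7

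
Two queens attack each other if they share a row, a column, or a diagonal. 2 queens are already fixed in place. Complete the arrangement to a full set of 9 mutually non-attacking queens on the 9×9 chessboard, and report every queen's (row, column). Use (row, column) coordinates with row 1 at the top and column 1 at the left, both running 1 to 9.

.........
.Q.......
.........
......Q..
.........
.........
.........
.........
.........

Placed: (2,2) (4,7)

Row 1: attacked by (2,2)→{1,2,3}; (4,7)→{4,7}. Safe: 5, 6, 8, 9. Place at column 6.
Row 3: attacked by (1,6)→{4,6,8}; (2,2)→{1,2,3}; (4,7)→{6,7,8}. Safe: 5, 9. Place at column 5.
Row 5: attacked by (1,6)→{2,6}; (2,2)→{2,5}; (3,5)→{3,5,7}; (4,7)→{6,7,8}. Safe: 1, 4, 9. Place at column 9.
Row 6: attacked by (1,6)→{1,6}; (2,2)→{2,6}; (3,5)→{2,5,8}; (4,7)→{5,7,9}; (5,9)→{8,9}. Safe: 3, 4. Place at column 3.
Row 7: attacked by (1,6)→{6}; (2,2)→{2,7}; (3,5)→{1,5,9}; (4,7)→{4,7}; (5,9)→{7,9}; (6,3)→{2,3,4}. Safe: 8. Place at column 8.
Row 8: attacked by (1,6)→{6}; (2,2)→{2,8}; (3,5)→{5}; (4,7)→{3,7}; (5,9)→{6,9}; (6,3)→{1,3,5}; (7,8)→{7,8,9}. Safe: 4. Place at column 4.
Row 9: attacked by (1,6)→{6}; (2,2)→{2,9}; (3,5)→{5}; (4,7)→{2,7}; (5,9)→{5,9}; (6,3)→{3,6}; (7,8)→{6,8}; (8,4)→{3,4,5}. Safe: 1. Place at column 1.
Columns [6, 2, 5, 7, 9, 3, 8, 4, 1], r−c [-5, 0, -2, -3, -4, 3, -1, 4, 8], r+c [7, 4, 8, 11, 14, 9, 15, 12, 10] are all distinct, so no two queens attack.

(1,6) (2,2) (3,5) (4,7) (5,9) (6,3) (7,8) (8,4) (9,1)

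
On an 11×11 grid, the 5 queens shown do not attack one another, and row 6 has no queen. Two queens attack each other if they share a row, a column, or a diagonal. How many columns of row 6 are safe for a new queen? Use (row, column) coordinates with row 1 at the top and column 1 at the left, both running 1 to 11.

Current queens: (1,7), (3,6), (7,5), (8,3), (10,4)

(1,7) attacks row 6 at column 7 and diagonals 2.
(3,6) attacks row 6 at column 6 and diagonals 3, 9.
(7,5) attacks row 6 at column 5 and diagonals 4, 6.
(8,3) attacks row 6 at column 3 and diagonals 1, 5.
(10,4) attacks row 6 at column 4 and diagonals 8.
Attacked columns: {1, 2, 3, 4, 5, 6, 7, 8, 9}. Safe: {10, 11}.

2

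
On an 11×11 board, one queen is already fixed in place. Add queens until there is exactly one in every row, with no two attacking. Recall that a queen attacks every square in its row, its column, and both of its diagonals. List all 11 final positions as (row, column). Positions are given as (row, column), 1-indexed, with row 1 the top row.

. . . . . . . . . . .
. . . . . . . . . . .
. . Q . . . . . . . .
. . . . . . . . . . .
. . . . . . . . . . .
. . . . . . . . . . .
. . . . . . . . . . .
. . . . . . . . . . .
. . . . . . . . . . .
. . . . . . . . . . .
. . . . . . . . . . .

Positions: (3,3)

(1,2) (2,11) (3,3) (4,7) (5,9) (6,1) (7,5) (8,10) (9,8) (10,6) (11,4)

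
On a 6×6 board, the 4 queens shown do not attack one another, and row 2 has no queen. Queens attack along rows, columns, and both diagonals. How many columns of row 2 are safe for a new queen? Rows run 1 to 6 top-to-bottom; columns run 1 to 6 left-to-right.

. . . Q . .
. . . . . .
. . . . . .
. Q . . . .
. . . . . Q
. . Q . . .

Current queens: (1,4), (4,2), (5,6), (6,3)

1

(1,4) attacks row 2 at column 4 and diagonals 3, 5.
(4,2) attacks row 2 at column 2 and diagonals 4.
(5,6) attacks row 2 at column 6 and diagonals 3.
(6,3) attacks row 2 at column 3.
Attacked columns: {2, 3, 4, 5, 6}. Safe: {1}.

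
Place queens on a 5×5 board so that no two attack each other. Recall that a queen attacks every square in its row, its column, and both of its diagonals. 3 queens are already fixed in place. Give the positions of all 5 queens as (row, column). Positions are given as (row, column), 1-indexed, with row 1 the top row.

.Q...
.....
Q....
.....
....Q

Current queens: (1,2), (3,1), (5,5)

Row 2: attacked by (1,2)→{1,2,3}; (3,1)→{1,2}; (5,5)→{2,5}. Safe: 4. Place at column 4.
Row 4: attacked by (1,2)→{2,5}; (2,4)→{2,4}; (3,1)→{1,2}; (5,5)→{4,5}. Safe: 3. Place at column 3.
Columns [2, 4, 1, 3, 5], r−c [-1, -2, 2, 1, 0], r+c [3, 6, 4, 7, 10] are all distinct, so no two queens attack.

(1,2) (2,4) (3,1) (4,3) (5,5)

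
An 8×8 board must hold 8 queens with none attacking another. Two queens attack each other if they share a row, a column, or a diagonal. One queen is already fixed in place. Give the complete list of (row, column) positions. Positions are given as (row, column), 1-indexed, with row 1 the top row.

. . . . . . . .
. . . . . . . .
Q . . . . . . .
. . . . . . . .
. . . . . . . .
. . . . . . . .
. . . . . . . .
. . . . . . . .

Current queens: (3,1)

(1,8) (2,4) (3,1) (4,3) (5,6) (6,2) (7,7) (8,5)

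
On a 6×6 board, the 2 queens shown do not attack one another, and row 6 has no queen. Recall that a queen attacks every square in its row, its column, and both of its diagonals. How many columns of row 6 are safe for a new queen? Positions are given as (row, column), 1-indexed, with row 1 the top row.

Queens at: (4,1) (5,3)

2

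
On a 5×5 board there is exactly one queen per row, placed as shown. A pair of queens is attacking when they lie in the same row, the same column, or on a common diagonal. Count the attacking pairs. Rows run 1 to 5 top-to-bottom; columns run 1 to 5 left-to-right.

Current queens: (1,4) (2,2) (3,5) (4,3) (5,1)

0

All columns are distinct and no two queens satisfy |Δrow| = |Δcol|, so no pair attacks.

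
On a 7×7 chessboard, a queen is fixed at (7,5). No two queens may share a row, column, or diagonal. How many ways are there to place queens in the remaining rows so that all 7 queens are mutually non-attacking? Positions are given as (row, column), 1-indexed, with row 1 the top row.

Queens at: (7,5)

6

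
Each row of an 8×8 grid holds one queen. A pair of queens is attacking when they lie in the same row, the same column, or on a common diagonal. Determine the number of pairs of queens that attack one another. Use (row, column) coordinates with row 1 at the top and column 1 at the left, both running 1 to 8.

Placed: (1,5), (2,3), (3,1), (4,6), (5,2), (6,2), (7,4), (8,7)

2

Same column: (5,2)–(6,2) (column 2).
Same diagonal: (5,2)–(7,4) (|5−7| = |2−4| = 2).
Total attacking pairs: 2.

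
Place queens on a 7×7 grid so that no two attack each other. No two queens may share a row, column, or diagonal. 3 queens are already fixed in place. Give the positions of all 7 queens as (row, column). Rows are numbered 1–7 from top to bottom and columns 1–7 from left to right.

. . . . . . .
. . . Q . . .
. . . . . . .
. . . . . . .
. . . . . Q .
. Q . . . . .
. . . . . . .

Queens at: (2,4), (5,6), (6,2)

Row 1: attacked by (2,4)→{3,4,5}; (5,6)→{2,6}; (6,2)→{2,7}. Safe: 1. Place at column 1.
Row 3: attacked by (1,1)→{1,3}; (2,4)→{3,4,5}; (5,6)→{4,6}; (6,2)→{2,5}. Safe: 7. Place at column 7.
Row 4: attacked by (1,1)→{1,4}; (2,4)→{2,4,6}; (3,7)→{6,7}; (5,6)→{5,6,7}; (6,2)→{2,4}. Safe: 3. Place at column 3.
Row 7: attacked by (1,1)→{1,7}; (2,4)→{4}; (3,7)→{3,7}; (4,3)→{3,6}; (5,6)→{4,6}; (6,2)→{1,2,3}. Safe: 5. Place at column 5.
Columns [1, 4, 7, 3, 6, 2, 5], r−c [0, -2, -4, 1, -1, 4, 2], r+c [2, 6, 10, 7, 11, 8, 12] are all distinct, so no two queens attack.

(1,1) (2,4) (3,7) (4,3) (5,6) (6,2) (7,5)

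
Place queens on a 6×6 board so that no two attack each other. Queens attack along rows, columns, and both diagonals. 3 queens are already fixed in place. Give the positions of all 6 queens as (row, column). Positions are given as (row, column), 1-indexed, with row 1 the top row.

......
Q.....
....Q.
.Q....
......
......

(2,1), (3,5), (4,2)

Row 1: attacked by (2,1)→{1,2}; (3,5)→{3,5}; (4,2)→{2,5}. Safe: 4, 6. Place at column 4.
Row 5: attacked by (1,4)→{4}; (2,1)→{1,4}; (3,5)→{3,5}; (4,2)→{1,2,3}. Safe: 6. Place at column 6.
Row 6: attacked by (1,4)→{4}; (2,1)→{1,5}; (3,5)→{2,5}; (4,2)→{2,4}; (5,6)→{5,6}. Safe: 3. Place at column 3.
Columns [4, 1, 5, 2, 6, 3], r−c [-3, 1, -2, 2, -1, 3], r+c [5, 3, 8, 6, 11, 9] are all distinct, so no two queens attack.

(1,4) (2,1) (3,5) (4,2) (5,6) (6,3)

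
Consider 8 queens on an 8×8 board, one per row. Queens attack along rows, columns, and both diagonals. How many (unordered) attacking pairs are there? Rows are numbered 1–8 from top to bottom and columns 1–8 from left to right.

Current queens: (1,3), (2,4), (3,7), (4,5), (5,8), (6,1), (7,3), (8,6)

Same column: (1,3)–(7,3) (column 3).
Same diagonal: (1,3)–(2,4) (|1−2| = |3−4| = 1); (3,7)–(7,3) (|3−7| = |7−3| = 4).
Total attacking pairs: 3.

3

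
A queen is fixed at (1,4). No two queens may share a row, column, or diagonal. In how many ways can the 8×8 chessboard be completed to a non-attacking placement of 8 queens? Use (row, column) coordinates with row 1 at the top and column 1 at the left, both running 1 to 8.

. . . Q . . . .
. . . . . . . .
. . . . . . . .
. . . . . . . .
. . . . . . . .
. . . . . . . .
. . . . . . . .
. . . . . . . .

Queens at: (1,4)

18

Branch on row 2: col 1 → 2; col 2 → 6; col 6 → 3; col 7 → 4; col 8 → 3.
Sum: 2 + 6 + 3 + 4 + 3 = 18.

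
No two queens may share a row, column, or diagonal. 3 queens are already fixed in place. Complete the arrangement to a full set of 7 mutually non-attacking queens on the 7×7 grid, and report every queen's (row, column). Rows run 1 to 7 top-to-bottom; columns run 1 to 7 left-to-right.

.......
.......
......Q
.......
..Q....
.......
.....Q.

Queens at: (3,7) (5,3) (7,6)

(1,4) (2,2) (3,7) (4,5) (5,3) (6,1) (7,6)

Row 1: attacked by (3,7)→{5,7}; (5,3)→{3,7}; (7,6)→{6}. Safe: 1, 2, 4. Place at column 4.
Row 2: attacked by (1,4)→{3,4,5}; (3,7)→{6,7}; (5,3)→{3,6}; (7,6)→{1,6}. Safe: 2. Place at column 2.
Row 4: attacked by (1,4)→{1,4,7}; (2,2)→{2,4}; (3,7)→{6,7}; (5,3)→{2,3,4}; (7,6)→{3,6}. Safe: 5. Place at column 5.
Row 6: attacked by (1,4)→{4}; (2,2)→{2,6}; (3,7)→{4,7}; (4,5)→{3,5,7}; (5,3)→{2,3,4}; (7,6)→{5,6,7}. Safe: 1. Place at column 1.
Columns [4, 2, 7, 5, 3, 1, 6], r−c [-3, 0, -4, -1, 2, 5, 1], r+c [5, 4, 10, 9, 8, 7, 13] are all distinct, so no two queens attack.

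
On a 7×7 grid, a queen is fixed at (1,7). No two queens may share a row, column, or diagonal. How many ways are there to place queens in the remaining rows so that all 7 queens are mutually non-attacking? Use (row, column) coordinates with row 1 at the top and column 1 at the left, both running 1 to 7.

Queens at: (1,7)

Branch on row 2: col 1 → 0; col 2 → 1; col 3 → 1; col 4 → 1; col 5 → 1.
Sum: 0 + 1 + 1 + 1 + 1 = 4.

4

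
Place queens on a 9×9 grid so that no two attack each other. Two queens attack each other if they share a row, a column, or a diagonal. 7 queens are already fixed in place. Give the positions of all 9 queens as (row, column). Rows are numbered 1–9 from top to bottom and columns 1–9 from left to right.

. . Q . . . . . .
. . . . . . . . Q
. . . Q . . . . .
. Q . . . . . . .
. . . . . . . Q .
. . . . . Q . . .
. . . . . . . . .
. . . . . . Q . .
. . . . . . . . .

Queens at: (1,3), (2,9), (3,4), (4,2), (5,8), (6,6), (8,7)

(1,3) (2,9) (3,4) (4,2) (5,8) (6,6) (7,1) (8,7) (9,5)

Row 7: attacked by (1,3)→{3,9}; (2,9)→{4,9}; (3,4)→{4,8}; (4,2)→{2,5}; (5,8)→{6,8}; (6,6)→{5,6,7}; (8,7)→{6,7,8}. Safe: 1. Place at column 1.
Row 9: attacked by (1,3)→{3}; (2,9)→{2,9}; (3,4)→{4}; (4,2)→{2,7}; (5,8)→{4,8}; (6,6)→{3,6,9}; (7,1)→{1,3}; (8,7)→{6,7,8}. Safe: 5. Place at column 5.
Columns [3, 9, 4, 2, 8, 6, 1, 7, 5], r−c [-2, -7, -1, 2, -3, 0, 6, 1, 4], r+c [4, 11, 7, 6, 13, 12, 8, 15, 14] are all distinct, so no two queens attack.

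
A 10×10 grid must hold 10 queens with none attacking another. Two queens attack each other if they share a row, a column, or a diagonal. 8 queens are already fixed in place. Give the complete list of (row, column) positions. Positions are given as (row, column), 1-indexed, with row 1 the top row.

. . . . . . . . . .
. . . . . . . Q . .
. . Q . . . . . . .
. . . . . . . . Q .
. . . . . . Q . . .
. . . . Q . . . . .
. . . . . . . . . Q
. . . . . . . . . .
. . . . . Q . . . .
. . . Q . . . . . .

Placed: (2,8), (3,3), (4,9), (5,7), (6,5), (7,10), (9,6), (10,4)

Row 1: attacked by (2,8)→{7,8,9}; (3,3)→{1,3,5}; (4,9)→{6,9}; (5,7)→{3,7}; (6,5)→{5,10}; (7,10)→{4,10}; (9,6)→{6}; (10,4)→{4}. Safe: 2. Place at column 2.
Row 8: attacked by (1,2)→{2,9}; (2,8)→{2,8}; (3,3)→{3,8}; (4,9)→{5,9}; (5,7)→{4,7,10}; (6,5)→{3,5,7}; (7,10)→{9,10}; (9,6)→{5,6,7}; (10,4)→{2,4,6}. Safe: 1. Place at column 1.
Columns [2, 8, 3, 9, 7, 5, 10, 1, 6, 4], r−c [-1, -6, 0, -5, -2, 1, -3, 7, 3, 6], r+c [3, 10, 6, 13, 12, 11, 17, 9, 15, 14] are all distinct, so no two queens attack.

(1,2) (2,8) (3,3) (4,9) (5,7) (6,5) (7,10) (8,1) (9,6) (10,4)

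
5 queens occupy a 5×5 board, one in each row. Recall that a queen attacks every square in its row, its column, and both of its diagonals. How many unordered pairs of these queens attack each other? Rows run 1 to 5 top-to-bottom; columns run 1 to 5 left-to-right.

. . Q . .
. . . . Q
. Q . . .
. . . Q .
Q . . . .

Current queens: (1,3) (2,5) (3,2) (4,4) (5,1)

0

All columns are distinct and no two queens satisfy |Δrow| = |Δcol|, so no pair attacks.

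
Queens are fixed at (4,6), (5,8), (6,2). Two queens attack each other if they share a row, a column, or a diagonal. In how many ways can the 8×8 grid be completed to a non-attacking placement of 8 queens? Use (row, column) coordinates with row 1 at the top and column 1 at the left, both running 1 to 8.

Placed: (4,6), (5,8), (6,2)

3

Branch on row 1: col 1 → 1; col 5 → 2.
Sum: 1 + 2 = 3.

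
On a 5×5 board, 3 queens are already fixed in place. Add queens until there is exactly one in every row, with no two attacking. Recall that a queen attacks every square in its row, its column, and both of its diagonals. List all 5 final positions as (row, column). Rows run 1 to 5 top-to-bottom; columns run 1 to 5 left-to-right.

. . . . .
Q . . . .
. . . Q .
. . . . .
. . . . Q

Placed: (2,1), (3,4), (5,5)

(1,3) (2,1) (3,4) (4,2) (5,5)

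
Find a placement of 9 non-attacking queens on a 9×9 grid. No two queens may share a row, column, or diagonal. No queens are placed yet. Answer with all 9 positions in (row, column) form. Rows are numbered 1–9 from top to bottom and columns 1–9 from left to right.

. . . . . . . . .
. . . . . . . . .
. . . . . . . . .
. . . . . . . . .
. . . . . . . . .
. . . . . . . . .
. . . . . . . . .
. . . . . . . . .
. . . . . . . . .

(1,9) (2,5) (3,8) (4,4) (5,1) (6,7) (7,2) (8,6) (9,3)

Row 1: Safe: 1, 2, 3, 4, 5, 6, 7, 8, 9. Place at column 9.
Row 2: attacked by (1,9)→{8,9}. Safe: 1, 2, 3, 4, 5, 6, 7. Place at column 5.
Row 3: attacked by (1,9)→{7,9}; (2,5)→{4,5,6}. Safe: 1, 2, 3, 8. Place at column 8.
Row 4: attacked by (1,9)→{6,9}; (2,5)→{3,5,7}; (3,8)→{7,8,9}. Safe: 1, 2, 4. Place at column 4.
Row 5: attacked by (1,9)→{5,9}; (2,5)→{2,5,8}; (3,8)→{6,8}; (4,4)→{3,4,5}. Safe: 1, 7. Place at column 1.
Row 6: attacked by (1,9)→{4,9}; (2,5)→{1,5,9}; (3,8)→{5,8}; (4,4)→{2,4,6}; (5,1)→{1,2}. Safe: 3, 7. Place at column 7.
Row 7: attacked by (1,9)→{3,9}; (2,5)→{5}; (3,8)→{4,8}; (4,4)→{1,4,7}; (5,1)→{1,3}; (6,7)→{6,7,8}. Safe: 2. Place at column 2.
Row 8: attacked by (1,9)→{2,9}; (2,5)→{5}; (3,8)→{3,8}; (4,4)→{4,8}; (5,1)→{1,4}; (6,7)→{5,7,9}; (7,2)→{1,2,3}. Safe: 6. Place at column 6.
Row 9: attacked by (1,9)→{1,9}; (2,5)→{5}; (3,8)→{2,8}; (4,4)→{4,9}; (5,1)→{1,5}; (6,7)→{4,7}; (7,2)→{2,4}; (8,6)→{5,6,7}. Safe: 3. Place at column 3.
Columns [9, 5, 8, 4, 1, 7, 2, 6, 3], r−c [-8, -3, -5, 0, 4, -1, 5, 2, 6], r+c [10, 7, 11, 8, 6, 13, 9, 14, 12] are all distinct, so no two queens attack.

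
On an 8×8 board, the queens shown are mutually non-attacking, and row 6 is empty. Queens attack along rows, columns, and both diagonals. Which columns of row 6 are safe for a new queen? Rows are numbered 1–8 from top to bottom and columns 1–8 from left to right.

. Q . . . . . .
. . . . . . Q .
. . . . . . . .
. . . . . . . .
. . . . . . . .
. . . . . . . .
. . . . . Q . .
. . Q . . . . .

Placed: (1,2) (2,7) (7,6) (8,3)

columns 4, 8

(1,2) attacks row 6 at column 2 and diagonals 7.
(2,7) attacks row 6 at column 7 and diagonals 3.
(7,6) attacks row 6 at column 6 and diagonals 5, 7.
(8,3) attacks row 6 at column 3 and diagonals 1, 5.
Attacked columns: {1, 2, 3, 5, 6, 7}. Safe: {4, 8}.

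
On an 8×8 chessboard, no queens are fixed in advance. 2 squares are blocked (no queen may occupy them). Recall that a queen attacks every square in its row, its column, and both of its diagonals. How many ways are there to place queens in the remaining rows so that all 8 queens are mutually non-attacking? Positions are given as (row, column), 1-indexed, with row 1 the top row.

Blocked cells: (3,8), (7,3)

66

Branch on row 1: col 1 → 2; col 2 → 6; col 3 → 12; col 4 → 10; col 5 → 13; col 6 → 16; col 7 → 4; col 8 → 3.
Sum: 2 + 6 + 12 + 10 + 13 + 16 + 4 + 3 = 66.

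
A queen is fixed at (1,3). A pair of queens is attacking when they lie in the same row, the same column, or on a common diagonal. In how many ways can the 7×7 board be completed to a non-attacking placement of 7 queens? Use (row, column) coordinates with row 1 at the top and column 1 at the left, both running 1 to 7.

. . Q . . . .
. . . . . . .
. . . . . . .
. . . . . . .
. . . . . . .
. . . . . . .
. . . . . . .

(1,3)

Branch on row 2: col 1 → 2; col 5 → 1; col 6 → 1; col 7 → 2.
Sum: 2 + 1 + 1 + 2 = 6.

6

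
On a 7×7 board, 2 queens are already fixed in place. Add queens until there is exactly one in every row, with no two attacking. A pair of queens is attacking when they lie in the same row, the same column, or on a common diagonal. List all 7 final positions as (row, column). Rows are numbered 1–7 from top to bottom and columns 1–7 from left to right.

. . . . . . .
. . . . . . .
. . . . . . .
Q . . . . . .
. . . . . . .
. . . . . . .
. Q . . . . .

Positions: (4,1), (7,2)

(1,7) (2,5) (3,3) (4,1) (5,6) (6,4) (7,2)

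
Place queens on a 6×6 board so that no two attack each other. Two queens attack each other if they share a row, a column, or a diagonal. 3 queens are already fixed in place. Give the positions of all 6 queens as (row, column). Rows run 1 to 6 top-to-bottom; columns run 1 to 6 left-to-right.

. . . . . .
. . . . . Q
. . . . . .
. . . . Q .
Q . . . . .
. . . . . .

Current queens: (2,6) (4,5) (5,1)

Row 1: attacked by (2,6)→{5,6}; (4,5)→{2,5}; (5,1)→{1,5}. Safe: 3, 4. Place at column 3.
Row 3: attacked by (1,3)→{1,3,5}; (2,6)→{5,6}; (4,5)→{4,5,6}; (5,1)→{1,3}. Safe: 2. Place at column 2.
Row 6: attacked by (1,3)→{3}; (2,6)→{2,6}; (3,2)→{2,5}; (4,5)→{3,5}; (5,1)→{1,2}. Safe: 4. Place at column 4.
Columns [3, 6, 2, 5, 1, 4], r−c [-2, -4, 1, -1, 4, 2], r+c [4, 8, 5, 9, 6, 10] are all distinct, so no two queens attack.

(1,3) (2,6) (3,2) (4,5) (5,1) (6,4)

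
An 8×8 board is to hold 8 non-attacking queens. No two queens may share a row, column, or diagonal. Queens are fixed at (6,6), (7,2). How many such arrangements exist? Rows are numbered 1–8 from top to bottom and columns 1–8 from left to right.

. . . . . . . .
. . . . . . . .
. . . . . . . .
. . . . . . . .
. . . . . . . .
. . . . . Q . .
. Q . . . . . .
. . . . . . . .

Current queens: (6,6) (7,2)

2

Branch on row 1: col 3 → 1; col 4 → 0; col 5 → 1; col 7 → 0.
Sum: 1 + 0 + 1 + 0 = 2.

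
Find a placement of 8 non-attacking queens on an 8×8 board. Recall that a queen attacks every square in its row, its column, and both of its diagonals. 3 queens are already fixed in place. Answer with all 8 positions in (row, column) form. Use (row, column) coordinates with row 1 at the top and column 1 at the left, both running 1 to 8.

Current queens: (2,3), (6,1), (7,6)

Row 1: attacked by (2,3)→{2,3,4}; (6,1)→{1,6}; (7,6)→{6}. Safe: 5, 7, 8. Place at column 5.
Row 3: attacked by (1,5)→{3,5,7}; (2,3)→{2,3,4}; (6,1)→{1,4}; (7,6)→{2,6}. Safe: 8. Place at column 8.
Row 4: attacked by (1,5)→{2,5,8}; (2,3)→{1,3,5}; (3,8)→{7,8}; (6,1)→{1,3}; (7,6)→{3,6}. Safe: 4. Place at column 4.
Row 5: attacked by (1,5)→{1,5}; (2,3)→{3,6}; (3,8)→{6,8}; (4,4)→{3,4,5}; (6,1)→{1,2}; (7,6)→{4,6,8}. Safe: 7. Place at column 7.
Row 8: attacked by (1,5)→{5}; (2,3)→{3}; (3,8)→{3,8}; (4,4)→{4,8}; (5,7)→{4,7}; (6,1)→{1,3}; (7,6)→{5,6,7}. Safe: 2. Place at column 2.
Columns [5, 3, 8, 4, 7, 1, 6, 2], r−c [-4, -1, -5, 0, -2, 5, 1, 6], r+c [6, 5, 11, 8, 12, 7, 13, 10] are all distinct, so no two queens attack.

(1,5) (2,3) (3,8) (4,4) (5,7) (6,1) (7,6) (8,2)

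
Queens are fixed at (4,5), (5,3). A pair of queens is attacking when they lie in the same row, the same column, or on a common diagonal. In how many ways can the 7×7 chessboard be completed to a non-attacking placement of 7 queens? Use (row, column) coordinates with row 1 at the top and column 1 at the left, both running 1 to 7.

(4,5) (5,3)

1

Branch on row 1: col 1 → 0; col 4 → 1; col 6 → 0.
Sum: 0 + 1 + 0 = 1.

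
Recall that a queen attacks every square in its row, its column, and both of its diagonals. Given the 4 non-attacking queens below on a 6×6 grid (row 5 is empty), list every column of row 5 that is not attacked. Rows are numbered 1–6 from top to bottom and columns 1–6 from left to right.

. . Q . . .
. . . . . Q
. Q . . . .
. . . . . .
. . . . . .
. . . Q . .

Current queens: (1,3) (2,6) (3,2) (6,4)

columns 1

(1,3) attacks row 5 at column 3.
(2,6) attacks row 5 at column 6 and diagonals 3.
(3,2) attacks row 5 at column 2 and diagonals 4.
(6,4) attacks row 5 at column 4 and diagonals 3, 5.
Attacked columns: {2, 3, 4, 5, 6}. Safe: {1}.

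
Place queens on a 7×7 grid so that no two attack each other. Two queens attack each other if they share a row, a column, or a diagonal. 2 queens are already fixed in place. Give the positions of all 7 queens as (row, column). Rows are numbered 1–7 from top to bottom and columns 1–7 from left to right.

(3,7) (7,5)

(1,1) (2,4) (3,7) (4,3) (5,6) (6,2) (7,5)

Row 1: attacked by (3,7)→{5,7}; (7,5)→{5}. Safe: 1, 2, 3, 4, 6. Place at column 1.
Row 2: attacked by (1,1)→{1,2}; (3,7)→{6,7}; (7,5)→{5}. Safe: 3, 4. Place at column 4.
Row 4: attacked by (1,1)→{1,4}; (2,4)→{2,4,6}; (3,7)→{6,7}; (7,5)→{2,5}. Safe: 3. Place at column 3.
Row 5: attacked by (1,1)→{1,5}; (2,4)→{1,4,7}; (3,7)→{5,7}; (4,3)→{2,3,4}; (7,5)→{3,5,7}. Safe: 6. Place at column 6.
Row 6: attacked by (1,1)→{1,6}; (2,4)→{4}; (3,7)→{4,7}; (4,3)→{1,3,5}; (5,6)→{5,6,7}; (7,5)→{4,5,6}. Safe: 2. Place at column 2.
Columns [1, 4, 7, 3, 6, 2, 5], r−c [0, -2, -4, 1, -1, 4, 2], r+c [2, 6, 10, 7, 11, 8, 12] are all distinct, so no two queens attack.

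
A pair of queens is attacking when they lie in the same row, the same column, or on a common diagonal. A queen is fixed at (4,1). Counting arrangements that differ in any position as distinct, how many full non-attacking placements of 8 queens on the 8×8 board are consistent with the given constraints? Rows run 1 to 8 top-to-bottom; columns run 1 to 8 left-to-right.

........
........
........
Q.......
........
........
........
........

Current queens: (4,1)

18

Branch on row 1: col 2 → 2; col 3 → 4; col 5 → 5; col 6 → 4; col 7 → 2; col 8 → 1.
Sum: 2 + 4 + 5 + 4 + 2 + 1 = 18.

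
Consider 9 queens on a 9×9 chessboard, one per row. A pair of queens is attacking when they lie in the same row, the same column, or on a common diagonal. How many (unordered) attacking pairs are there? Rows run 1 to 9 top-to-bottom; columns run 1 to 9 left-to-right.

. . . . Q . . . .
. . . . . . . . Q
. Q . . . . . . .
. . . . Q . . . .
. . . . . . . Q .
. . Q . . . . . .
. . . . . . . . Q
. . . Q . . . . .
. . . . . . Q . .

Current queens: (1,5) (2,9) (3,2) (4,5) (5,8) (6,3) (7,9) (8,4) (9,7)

Same column: (1,5)–(4,5) (column 5); (2,9)–(7,9) (column 9).
Same diagonal: (4,5)–(6,3) (|4−6| = |5−3| = 2); (7,9)–(9,7) (|7−9| = |9−7| = 2).
Total attacking pairs: 4.

4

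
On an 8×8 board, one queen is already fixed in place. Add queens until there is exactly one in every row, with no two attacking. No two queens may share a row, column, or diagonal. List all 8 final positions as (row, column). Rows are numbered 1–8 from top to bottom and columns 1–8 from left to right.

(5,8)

Row 1: attacked by (5,8)→{4,8}. Safe: 1, 2, 3, 5, 6, 7. Place at column 1.
Row 2: attacked by (1,1)→{1,2}; (5,8)→{5,8}. Safe: 3, 4, 6, 7. Place at column 7.
Row 3: attacked by (1,1)→{1,3}; (2,7)→{6,7,8}; (5,8)→{6,8}. Safe: 2, 4, 5. Place at column 4.
Row 4: attacked by (1,1)→{1,4}; (2,7)→{5,7}; (3,4)→{3,4,5}; (5,8)→{7,8}. Safe: 2, 6. Place at column 6.
Row 6: attacked by (1,1)→{1,6}; (2,7)→{3,7}; (3,4)→{1,4,7}; (4,6)→{4,6,8}; (5,8)→{7,8}. Safe: 2, 5. Place at column 2.
Row 7: attacked by (1,1)→{1,7}; (2,7)→{2,7}; (3,4)→{4,8}; (4,6)→{3,6}; (5,8)→{6,8}; (6,2)→{1,2,3}. Safe: 5. Place at column 5.
Row 8: attacked by (1,1)→{1,8}; (2,7)→{1,7}; (3,4)→{4}; (4,6)→{2,6}; (5,8)→{5,8}; (6,2)→{2,4}; (7,5)→{4,5,6}. Safe: 3. Place at column 3.
Columns [1, 7, 4, 6, 8, 2, 5, 3], r−c [0, -5, -1, -2, -3, 4, 2, 5], r+c [2, 9, 7, 10, 13, 8, 12, 11] are all distinct, so no two queens attack.

(1,1) (2,7) (3,4) (4,6) (5,8) (6,2) (7,5) (8,3)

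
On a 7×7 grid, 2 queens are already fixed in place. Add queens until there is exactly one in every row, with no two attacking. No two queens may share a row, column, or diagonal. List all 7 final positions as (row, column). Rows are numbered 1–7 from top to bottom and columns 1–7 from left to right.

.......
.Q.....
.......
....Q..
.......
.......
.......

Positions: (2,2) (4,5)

Row 1: attacked by (2,2)→{1,2,3}; (4,5)→{2,5}. Safe: 4, 6, 7. Place at column 4.
Row 3: attacked by (1,4)→{2,4,6}; (2,2)→{1,2,3}; (4,5)→{4,5,6}. Safe: 7. Place at column 7.
Row 5: attacked by (1,4)→{4}; (2,2)→{2,5}; (3,7)→{5,7}; (4,5)→{4,5,6}. Safe: 1, 3. Place at column 3.
Row 6: attacked by (1,4)→{4}; (2,2)→{2,6}; (3,7)→{4,7}; (4,5)→{3,5,7}; (5,3)→{2,3,4}. Safe: 1. Place at column 1.
Row 7: attacked by (1,4)→{4}; (2,2)→{2,7}; (3,7)→{3,7}; (4,5)→{2,5}; (5,3)→{1,3,5}; (6,1)→{1,2}. Safe: 6. Place at column 6.
Columns [4, 2, 7, 5, 3, 1, 6], r−c [-3, 0, -4, -1, 2, 5, 1], r+c [5, 4, 10, 9, 8, 7, 13] are all distinct, so no two queens attack.

(1,4) (2,2) (3,7) (4,5) (5,3) (6,1) (7,6)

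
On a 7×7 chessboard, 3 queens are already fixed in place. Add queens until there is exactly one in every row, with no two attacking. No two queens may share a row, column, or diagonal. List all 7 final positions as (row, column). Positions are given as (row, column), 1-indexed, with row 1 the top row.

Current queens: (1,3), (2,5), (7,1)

(1,3) (2,5) (3,7) (4,2) (5,4) (6,6) (7,1)

Row 3: attacked by (1,3)→{1,3,5}; (2,5)→{4,5,6}; (7,1)→{1,5}. Safe: 2, 7. Place at column 7.
Row 4: attacked by (1,3)→{3,6}; (2,5)→{3,5,7}; (3,7)→{6,7}; (7,1)→{1,4}. Safe: 2. Place at column 2.
Row 5: attacked by (1,3)→{3,7}; (2,5)→{2,5}; (3,7)→{5,7}; (4,2)→{1,2,3}; (7,1)→{1,3}. Safe: 4, 6. Place at column 4.
Row 6: attacked by (1,3)→{3}; (2,5)→{1,5}; (3,7)→{4,7}; (4,2)→{2,4}; (5,4)→{3,4,5}; (7,1)→{1,2}. Safe: 6. Place at column 6.
Columns [3, 5, 7, 2, 4, 6, 1], r−c [-2, -3, -4, 2, 1, 0, 6], r+c [4, 7, 10, 6, 9, 12, 8] are all distinct, so no two queens attack.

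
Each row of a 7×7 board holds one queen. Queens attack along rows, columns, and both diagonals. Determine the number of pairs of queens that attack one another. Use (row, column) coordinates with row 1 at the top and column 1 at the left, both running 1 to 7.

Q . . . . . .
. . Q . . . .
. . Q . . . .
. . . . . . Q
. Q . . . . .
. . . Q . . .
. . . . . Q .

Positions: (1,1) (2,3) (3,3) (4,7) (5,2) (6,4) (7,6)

2

Same column: (2,3)–(3,3) (column 3).
Same diagonal: (1,1)–(3,3) (|1−3| = |1−3| = 2).
Total attacking pairs: 2.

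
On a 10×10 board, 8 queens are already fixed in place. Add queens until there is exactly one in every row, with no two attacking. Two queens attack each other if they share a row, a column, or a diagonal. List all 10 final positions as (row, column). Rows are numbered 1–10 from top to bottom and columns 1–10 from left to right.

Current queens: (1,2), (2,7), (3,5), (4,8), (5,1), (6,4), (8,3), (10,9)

Row 7: attacked by (1,2)→{2,8}; (2,7)→{2,7}; (3,5)→{1,5,9}; (4,8)→{5,8}; (5,1)→{1,3}; (6,4)→{3,4,5}; (8,3)→{2,3,4}; (10,9)→{6,9}. Safe: 10. Place at column 10.
Row 9: attacked by (1,2)→{2,10}; (2,7)→{7}; (3,5)→{5}; (4,8)→{3,8}; (5,1)→{1,5}; (6,4)→{1,4,7}; (7,10)→{8,10}; (8,3)→{2,3,4}; (10,9)→{8,9,10}. Safe: 6. Place at column 6.
Columns [2, 7, 5, 8, 1, 4, 10, 3, 6, 9], r−c [-1, -5, -2, -4, 4, 2, -3, 5, 3, 1], r+c [3, 9, 8, 12, 6, 10, 17, 11, 15, 19] are all distinct, so no two queens attack.

(1,2) (2,7) (3,5) (4,8) (5,1) (6,4) (7,10) (8,3) (9,6) (10,9)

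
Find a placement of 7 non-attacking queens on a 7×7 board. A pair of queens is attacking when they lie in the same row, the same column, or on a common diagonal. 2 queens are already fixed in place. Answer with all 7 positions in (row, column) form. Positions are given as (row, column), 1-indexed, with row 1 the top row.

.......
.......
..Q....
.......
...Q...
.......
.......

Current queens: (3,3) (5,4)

(1,2) (2,6) (3,3) (4,7) (5,4) (6,1) (7,5)

Row 1: attacked by (3,3)→{1,3,5}; (5,4)→{4}. Safe: 2, 6, 7. Place at column 2.
Row 2: attacked by (1,2)→{1,2,3}; (3,3)→{2,3,4}; (5,4)→{1,4,7}. Safe: 5, 6. Place at column 6.
Row 4: attacked by (1,2)→{2,5}; (2,6)→{4,6}; (3,3)→{2,3,4}; (5,4)→{3,4,5}. Safe: 1, 7. Place at column 7.
Row 6: attacked by (1,2)→{2,7}; (2,6)→{2,6}; (3,3)→{3,6}; (4,7)→{5,7}; (5,4)→{3,4,5}. Safe: 1. Place at column 1.
Row 7: attacked by (1,2)→{2}; (2,6)→{1,6}; (3,3)→{3,7}; (4,7)→{4,7}; (5,4)→{2,4,6}; (6,1)→{1,2}. Safe: 5. Place at column 5.
Columns [2, 6, 3, 7, 4, 1, 5], r−c [-1, -4, 0, -3, 1, 5, 2], r+c [3, 8, 6, 11, 9, 7, 12] are all distinct, so no two queens attack.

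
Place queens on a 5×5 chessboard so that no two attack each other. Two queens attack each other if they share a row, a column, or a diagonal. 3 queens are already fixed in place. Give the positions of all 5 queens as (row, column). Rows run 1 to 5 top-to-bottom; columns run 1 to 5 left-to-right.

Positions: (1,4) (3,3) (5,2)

Row 2: attacked by (1,4)→{3,4,5}; (3,3)→{2,3,4}; (5,2)→{2,5}. Safe: 1. Place at column 1.
Row 4: attacked by (1,4)→{1,4}; (2,1)→{1,3}; (3,3)→{2,3,4}; (5,2)→{1,2,3}. Safe: 5. Place at column 5.
Columns [4, 1, 3, 5, 2], r−c [-3, 1, 0, -1, 3], r+c [5, 3, 6, 9, 7] are all distinct, so no two queens attack.

(1,4) (2,1) (3,3) (4,5) (5,2)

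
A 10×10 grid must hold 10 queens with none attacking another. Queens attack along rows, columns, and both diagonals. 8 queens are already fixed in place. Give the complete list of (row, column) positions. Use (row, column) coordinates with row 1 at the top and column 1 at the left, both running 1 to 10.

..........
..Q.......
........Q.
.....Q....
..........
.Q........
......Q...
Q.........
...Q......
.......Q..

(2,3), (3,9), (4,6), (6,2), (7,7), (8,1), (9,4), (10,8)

Row 1: attacked by (2,3)→{2,3,4}; (3,9)→{7,9}; (4,6)→{3,6,9}; (6,2)→{2,7}; (7,7)→{1,7}; (8,1)→{1,8}; (9,4)→{4}; (10,8)→{8}. Safe: 5, 10. Place at column 5.
Row 5: attacked by (1,5)→{1,5,9}; (2,3)→{3,6}; (3,9)→{7,9}; (4,6)→{5,6,7}; (6,2)→{1,2,3}; (7,7)→{5,7,9}; (8,1)→{1,4}; (9,4)→{4,8}; (10,8)→{3,8}. Safe: 10. Place at column 10.
Columns [5, 3, 9, 6, 10, 2, 7, 1, 4, 8], r−c [-4, -1, -6, -2, -5, 4, 0, 7, 5, 2], r+c [6, 5, 12, 10, 15, 8, 14, 9, 13, 18] are all distinct, so no two queens attack.

(1,5) (2,3) (3,9) (4,6) (5,10) (6,2) (7,7) (8,1) (9,4) (10,8)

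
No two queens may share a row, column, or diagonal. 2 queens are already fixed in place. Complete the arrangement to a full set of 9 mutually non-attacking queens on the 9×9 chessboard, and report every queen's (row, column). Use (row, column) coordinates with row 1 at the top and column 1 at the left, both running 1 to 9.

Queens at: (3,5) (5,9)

(1,4) (2,7) (3,5) (4,2) (5,9) (6,6) (7,8) (8,3) (9,1)

Row 1: attacked by (3,5)→{3,5,7}; (5,9)→{5,9}. Safe: 1, 2, 4, 6, 8. Place at column 4.
Row 2: attacked by (1,4)→{3,4,5}; (3,5)→{4,5,6}; (5,9)→{6,9}. Safe: 1, 2, 7, 8. Place at column 7.
Row 4: attacked by (1,4)→{1,4,7}; (2,7)→{5,7,9}; (3,5)→{4,5,6}; (5,9)→{8,9}. Safe: 2, 3. Place at column 2.
Row 6: attacked by (1,4)→{4,9}; (2,7)→{3,7}; (3,5)→{2,5,8}; (4,2)→{2,4}; (5,9)→{8,9}. Safe: 1, 6. Place at column 6.
Row 7: attacked by (1,4)→{4}; (2,7)→{2,7}; (3,5)→{1,5,9}; (4,2)→{2,5}; (5,9)→{7,9}; (6,6)→{5,6,7}. Safe: 3, 8. Place at column 8.
Row 8: attacked by (1,4)→{4}; (2,7)→{1,7}; (3,5)→{5}; (4,2)→{2,6}; (5,9)→{6,9}; (6,6)→{4,6,8}; (7,8)→{7,8,9}. Safe: 3. Place at column 3.
Row 9: attacked by (1,4)→{4}; (2,7)→{7}; (3,5)→{5}; (4,2)→{2,7}; (5,9)→{5,9}; (6,6)→{3,6,9}; (7,8)→{6,8}; (8,3)→{2,3,4}. Safe: 1. Place at column 1.
Columns [4, 7, 5, 2, 9, 6, 8, 3, 1], r−c [-3, -5, -2, 2, -4, 0, -1, 5, 8], r+c [5, 9, 8, 6, 14, 12, 15, 11, 10] are all distinct, so no two queens attack.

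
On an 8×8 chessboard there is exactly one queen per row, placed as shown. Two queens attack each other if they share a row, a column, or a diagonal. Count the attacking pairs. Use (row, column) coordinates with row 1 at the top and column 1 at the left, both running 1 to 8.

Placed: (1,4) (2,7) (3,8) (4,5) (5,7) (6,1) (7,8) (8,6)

5

Same column: (2,7)–(5,7) (column 7); (3,8)–(7,8) (column 8).
Same diagonal: (2,7)–(3,8) (|2−3| = |7−8| = 1); (2,7)–(4,5) (|2−4| = |7−5| = 2); (4,5)–(7,8) (|4−7| = |5−8| = 3).
Total attacking pairs: 5.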